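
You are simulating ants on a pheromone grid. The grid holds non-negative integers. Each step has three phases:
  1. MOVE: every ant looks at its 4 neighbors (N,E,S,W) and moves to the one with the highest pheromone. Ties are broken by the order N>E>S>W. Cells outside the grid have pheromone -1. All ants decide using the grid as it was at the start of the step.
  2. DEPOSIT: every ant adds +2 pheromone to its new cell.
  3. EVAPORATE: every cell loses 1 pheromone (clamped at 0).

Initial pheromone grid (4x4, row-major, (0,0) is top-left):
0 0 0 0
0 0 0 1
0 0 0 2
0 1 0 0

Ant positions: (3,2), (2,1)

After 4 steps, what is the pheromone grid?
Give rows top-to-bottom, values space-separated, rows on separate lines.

After step 1: ants at (3,1),(3,1)
  0 0 0 0
  0 0 0 0
  0 0 0 1
  0 4 0 0
After step 2: ants at (2,1),(2,1)
  0 0 0 0
  0 0 0 0
  0 3 0 0
  0 3 0 0
After step 3: ants at (3,1),(3,1)
  0 0 0 0
  0 0 0 0
  0 2 0 0
  0 6 0 0
After step 4: ants at (2,1),(2,1)
  0 0 0 0
  0 0 0 0
  0 5 0 0
  0 5 0 0

0 0 0 0
0 0 0 0
0 5 0 0
0 5 0 0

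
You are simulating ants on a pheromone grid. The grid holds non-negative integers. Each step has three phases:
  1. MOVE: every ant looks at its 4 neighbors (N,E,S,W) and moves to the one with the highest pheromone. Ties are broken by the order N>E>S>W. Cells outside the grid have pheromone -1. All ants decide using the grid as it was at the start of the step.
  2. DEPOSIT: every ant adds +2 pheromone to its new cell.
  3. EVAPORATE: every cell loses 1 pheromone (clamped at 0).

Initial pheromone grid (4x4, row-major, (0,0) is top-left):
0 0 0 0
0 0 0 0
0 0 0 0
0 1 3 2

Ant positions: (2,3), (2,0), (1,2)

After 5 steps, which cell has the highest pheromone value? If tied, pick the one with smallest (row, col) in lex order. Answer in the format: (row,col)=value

Step 1: ant0:(2,3)->S->(3,3) | ant1:(2,0)->N->(1,0) | ant2:(1,2)->N->(0,2)
  grid max=3 at (3,3)
Step 2: ant0:(3,3)->W->(3,2) | ant1:(1,0)->N->(0,0) | ant2:(0,2)->E->(0,3)
  grid max=3 at (3,2)
Step 3: ant0:(3,2)->E->(3,3) | ant1:(0,0)->E->(0,1) | ant2:(0,3)->S->(1,3)
  grid max=3 at (3,3)
Step 4: ant0:(3,3)->W->(3,2) | ant1:(0,1)->E->(0,2) | ant2:(1,3)->N->(0,3)
  grid max=3 at (3,2)
Step 5: ant0:(3,2)->E->(3,3) | ant1:(0,2)->E->(0,3) | ant2:(0,3)->W->(0,2)
  grid max=3 at (3,3)
Final grid:
  0 0 2 2
  0 0 0 0
  0 0 0 0
  0 0 2 3
Max pheromone 3 at (3,3)

Answer: (3,3)=3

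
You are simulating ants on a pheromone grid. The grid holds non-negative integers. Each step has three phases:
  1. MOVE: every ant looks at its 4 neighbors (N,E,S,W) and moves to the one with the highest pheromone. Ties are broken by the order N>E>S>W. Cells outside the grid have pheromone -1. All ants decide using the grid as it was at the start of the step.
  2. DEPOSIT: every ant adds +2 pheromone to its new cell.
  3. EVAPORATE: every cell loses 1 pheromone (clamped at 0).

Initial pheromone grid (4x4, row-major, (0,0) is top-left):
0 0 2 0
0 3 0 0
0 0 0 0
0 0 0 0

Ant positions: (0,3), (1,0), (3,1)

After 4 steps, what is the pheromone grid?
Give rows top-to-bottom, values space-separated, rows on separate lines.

After step 1: ants at (0,2),(1,1),(2,1)
  0 0 3 0
  0 4 0 0
  0 1 0 0
  0 0 0 0
After step 2: ants at (0,3),(2,1),(1,1)
  0 0 2 1
  0 5 0 0
  0 2 0 0
  0 0 0 0
After step 3: ants at (0,2),(1,1),(2,1)
  0 0 3 0
  0 6 0 0
  0 3 0 0
  0 0 0 0
After step 4: ants at (0,3),(2,1),(1,1)
  0 0 2 1
  0 7 0 0
  0 4 0 0
  0 0 0 0

0 0 2 1
0 7 0 0
0 4 0 0
0 0 0 0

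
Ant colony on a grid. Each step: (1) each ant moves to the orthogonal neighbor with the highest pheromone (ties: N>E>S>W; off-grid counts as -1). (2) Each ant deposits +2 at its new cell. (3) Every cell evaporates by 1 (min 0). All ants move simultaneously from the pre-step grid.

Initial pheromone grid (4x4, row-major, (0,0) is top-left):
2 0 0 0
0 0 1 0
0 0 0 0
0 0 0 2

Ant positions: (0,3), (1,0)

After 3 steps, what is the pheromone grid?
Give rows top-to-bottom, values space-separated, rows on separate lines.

After step 1: ants at (1,3),(0,0)
  3 0 0 0
  0 0 0 1
  0 0 0 0
  0 0 0 1
After step 2: ants at (0,3),(0,1)
  2 1 0 1
  0 0 0 0
  0 0 0 0
  0 0 0 0
After step 3: ants at (1,3),(0,0)
  3 0 0 0
  0 0 0 1
  0 0 0 0
  0 0 0 0

3 0 0 0
0 0 0 1
0 0 0 0
0 0 0 0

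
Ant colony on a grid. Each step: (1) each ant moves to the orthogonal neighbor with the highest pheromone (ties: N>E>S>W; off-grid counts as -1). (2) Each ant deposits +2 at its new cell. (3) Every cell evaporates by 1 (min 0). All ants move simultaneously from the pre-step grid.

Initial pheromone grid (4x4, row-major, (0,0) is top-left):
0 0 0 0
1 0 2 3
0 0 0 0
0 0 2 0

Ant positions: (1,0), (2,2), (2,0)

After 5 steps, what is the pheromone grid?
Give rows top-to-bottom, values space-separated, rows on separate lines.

After step 1: ants at (0,0),(1,2),(1,0)
  1 0 0 0
  2 0 3 2
  0 0 0 0
  0 0 1 0
After step 2: ants at (1,0),(1,3),(0,0)
  2 0 0 0
  3 0 2 3
  0 0 0 0
  0 0 0 0
After step 3: ants at (0,0),(1,2),(1,0)
  3 0 0 0
  4 0 3 2
  0 0 0 0
  0 0 0 0
After step 4: ants at (1,0),(1,3),(0,0)
  4 0 0 0
  5 0 2 3
  0 0 0 0
  0 0 0 0
After step 5: ants at (0,0),(1,2),(1,0)
  5 0 0 0
  6 0 3 2
  0 0 0 0
  0 0 0 0

5 0 0 0
6 0 3 2
0 0 0 0
0 0 0 0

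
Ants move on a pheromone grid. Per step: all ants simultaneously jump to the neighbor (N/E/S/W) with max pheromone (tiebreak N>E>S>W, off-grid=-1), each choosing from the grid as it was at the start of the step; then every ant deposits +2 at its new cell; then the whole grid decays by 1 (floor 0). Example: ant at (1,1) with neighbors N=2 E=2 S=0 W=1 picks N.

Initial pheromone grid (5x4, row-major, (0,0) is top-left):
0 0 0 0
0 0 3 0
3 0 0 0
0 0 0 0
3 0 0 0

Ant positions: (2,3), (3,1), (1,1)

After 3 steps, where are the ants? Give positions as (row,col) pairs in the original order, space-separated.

Step 1: ant0:(2,3)->N->(1,3) | ant1:(3,1)->N->(2,1) | ant2:(1,1)->E->(1,2)
  grid max=4 at (1,2)
Step 2: ant0:(1,3)->W->(1,2) | ant1:(2,1)->W->(2,0) | ant2:(1,2)->E->(1,3)
  grid max=5 at (1,2)
Step 3: ant0:(1,2)->E->(1,3) | ant1:(2,0)->N->(1,0) | ant2:(1,3)->W->(1,2)
  grid max=6 at (1,2)

(1,3) (1,0) (1,2)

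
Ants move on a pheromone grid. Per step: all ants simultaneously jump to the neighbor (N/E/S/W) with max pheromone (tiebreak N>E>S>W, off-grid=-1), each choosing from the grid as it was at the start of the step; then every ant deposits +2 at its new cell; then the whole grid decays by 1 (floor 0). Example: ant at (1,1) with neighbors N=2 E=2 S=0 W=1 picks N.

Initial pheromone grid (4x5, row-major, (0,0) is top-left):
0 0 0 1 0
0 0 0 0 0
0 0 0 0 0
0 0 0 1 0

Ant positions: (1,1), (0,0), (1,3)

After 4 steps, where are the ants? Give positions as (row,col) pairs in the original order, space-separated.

Step 1: ant0:(1,1)->N->(0,1) | ant1:(0,0)->E->(0,1) | ant2:(1,3)->N->(0,3)
  grid max=3 at (0,1)
Step 2: ant0:(0,1)->E->(0,2) | ant1:(0,1)->E->(0,2) | ant2:(0,3)->E->(0,4)
  grid max=3 at (0,2)
Step 3: ant0:(0,2)->W->(0,1) | ant1:(0,2)->W->(0,1) | ant2:(0,4)->W->(0,3)
  grid max=5 at (0,1)
Step 4: ant0:(0,1)->E->(0,2) | ant1:(0,1)->E->(0,2) | ant2:(0,3)->W->(0,2)
  grid max=7 at (0,2)

(0,2) (0,2) (0,2)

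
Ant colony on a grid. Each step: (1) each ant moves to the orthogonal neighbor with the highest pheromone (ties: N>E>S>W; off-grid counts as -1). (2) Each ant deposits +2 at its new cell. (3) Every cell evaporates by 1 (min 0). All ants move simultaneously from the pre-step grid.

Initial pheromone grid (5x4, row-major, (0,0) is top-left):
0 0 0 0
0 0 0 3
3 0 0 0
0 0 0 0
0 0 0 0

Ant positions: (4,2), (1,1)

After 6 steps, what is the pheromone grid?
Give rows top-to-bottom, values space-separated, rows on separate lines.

After step 1: ants at (3,2),(0,1)
  0 1 0 0
  0 0 0 2
  2 0 0 0
  0 0 1 0
  0 0 0 0
After step 2: ants at (2,2),(0,2)
  0 0 1 0
  0 0 0 1
  1 0 1 0
  0 0 0 0
  0 0 0 0
After step 3: ants at (1,2),(0,3)
  0 0 0 1
  0 0 1 0
  0 0 0 0
  0 0 0 0
  0 0 0 0
After step 4: ants at (0,2),(1,3)
  0 0 1 0
  0 0 0 1
  0 0 0 0
  0 0 0 0
  0 0 0 0
After step 5: ants at (0,3),(0,3)
  0 0 0 3
  0 0 0 0
  0 0 0 0
  0 0 0 0
  0 0 0 0
After step 6: ants at (1,3),(1,3)
  0 0 0 2
  0 0 0 3
  0 0 0 0
  0 0 0 0
  0 0 0 0

0 0 0 2
0 0 0 3
0 0 0 0
0 0 0 0
0 0 0 0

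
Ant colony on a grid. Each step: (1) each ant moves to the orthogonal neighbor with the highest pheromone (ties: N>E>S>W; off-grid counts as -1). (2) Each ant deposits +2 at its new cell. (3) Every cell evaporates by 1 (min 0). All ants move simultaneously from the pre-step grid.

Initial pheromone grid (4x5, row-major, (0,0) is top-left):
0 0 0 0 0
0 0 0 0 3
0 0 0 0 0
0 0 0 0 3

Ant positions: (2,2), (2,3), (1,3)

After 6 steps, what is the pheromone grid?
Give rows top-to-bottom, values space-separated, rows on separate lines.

After step 1: ants at (1,2),(1,3),(1,4)
  0 0 0 0 0
  0 0 1 1 4
  0 0 0 0 0
  0 0 0 0 2
After step 2: ants at (1,3),(1,4),(1,3)
  0 0 0 0 0
  0 0 0 4 5
  0 0 0 0 0
  0 0 0 0 1
After step 3: ants at (1,4),(1,3),(1,4)
  0 0 0 0 0
  0 0 0 5 8
  0 0 0 0 0
  0 0 0 0 0
After step 4: ants at (1,3),(1,4),(1,3)
  0 0 0 0 0
  0 0 0 8 9
  0 0 0 0 0
  0 0 0 0 0
After step 5: ants at (1,4),(1,3),(1,4)
  0 0 0 0 0
  0 0 0 9 12
  0 0 0 0 0
  0 0 0 0 0
After step 6: ants at (1,3),(1,4),(1,3)
  0 0 0 0 0
  0 0 0 12 13
  0 0 0 0 0
  0 0 0 0 0

0 0 0 0 0
0 0 0 12 13
0 0 0 0 0
0 0 0 0 0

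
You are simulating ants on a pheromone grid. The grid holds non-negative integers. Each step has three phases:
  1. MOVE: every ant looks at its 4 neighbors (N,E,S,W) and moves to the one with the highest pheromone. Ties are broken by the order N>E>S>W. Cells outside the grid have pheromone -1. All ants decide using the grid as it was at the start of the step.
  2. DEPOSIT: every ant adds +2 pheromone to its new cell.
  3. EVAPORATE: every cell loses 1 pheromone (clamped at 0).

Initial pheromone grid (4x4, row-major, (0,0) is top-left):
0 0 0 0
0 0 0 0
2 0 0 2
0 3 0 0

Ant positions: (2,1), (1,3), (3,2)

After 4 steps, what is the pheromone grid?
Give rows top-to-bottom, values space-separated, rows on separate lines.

After step 1: ants at (3,1),(2,3),(3,1)
  0 0 0 0
  0 0 0 0
  1 0 0 3
  0 6 0 0
After step 2: ants at (2,1),(1,3),(2,1)
  0 0 0 0
  0 0 0 1
  0 3 0 2
  0 5 0 0
After step 3: ants at (3,1),(2,3),(3,1)
  0 0 0 0
  0 0 0 0
  0 2 0 3
  0 8 0 0
After step 4: ants at (2,1),(1,3),(2,1)
  0 0 0 0
  0 0 0 1
  0 5 0 2
  0 7 0 0

0 0 0 0
0 0 0 1
0 5 0 2
0 7 0 0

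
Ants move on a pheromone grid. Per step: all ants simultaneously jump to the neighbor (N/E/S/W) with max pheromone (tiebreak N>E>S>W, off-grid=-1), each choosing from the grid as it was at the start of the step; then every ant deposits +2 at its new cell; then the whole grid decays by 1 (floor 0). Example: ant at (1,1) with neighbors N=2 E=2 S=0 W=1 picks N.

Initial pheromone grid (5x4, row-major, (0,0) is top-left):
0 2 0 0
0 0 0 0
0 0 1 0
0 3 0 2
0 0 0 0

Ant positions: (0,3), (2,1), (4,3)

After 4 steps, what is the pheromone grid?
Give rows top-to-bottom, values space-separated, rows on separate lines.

After step 1: ants at (1,3),(3,1),(3,3)
  0 1 0 0
  0 0 0 1
  0 0 0 0
  0 4 0 3
  0 0 0 0
After step 2: ants at (0,3),(2,1),(2,3)
  0 0 0 1
  0 0 0 0
  0 1 0 1
  0 3 0 2
  0 0 0 0
After step 3: ants at (1,3),(3,1),(3,3)
  0 0 0 0
  0 0 0 1
  0 0 0 0
  0 4 0 3
  0 0 0 0
After step 4: ants at (0,3),(2,1),(2,3)
  0 0 0 1
  0 0 0 0
  0 1 0 1
  0 3 0 2
  0 0 0 0

0 0 0 1
0 0 0 0
0 1 0 1
0 3 0 2
0 0 0 0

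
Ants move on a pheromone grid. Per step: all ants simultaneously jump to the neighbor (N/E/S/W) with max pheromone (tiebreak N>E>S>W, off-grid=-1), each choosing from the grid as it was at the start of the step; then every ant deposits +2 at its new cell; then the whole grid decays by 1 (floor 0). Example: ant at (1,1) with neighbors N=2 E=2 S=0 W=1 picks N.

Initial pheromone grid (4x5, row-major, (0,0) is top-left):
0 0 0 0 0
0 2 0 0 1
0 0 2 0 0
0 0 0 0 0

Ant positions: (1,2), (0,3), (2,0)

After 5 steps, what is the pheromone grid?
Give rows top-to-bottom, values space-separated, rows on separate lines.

After step 1: ants at (2,2),(0,4),(1,0)
  0 0 0 0 1
  1 1 0 0 0
  0 0 3 0 0
  0 0 0 0 0
After step 2: ants at (1,2),(1,4),(1,1)
  0 0 0 0 0
  0 2 1 0 1
  0 0 2 0 0
  0 0 0 0 0
After step 3: ants at (2,2),(0,4),(1,2)
  0 0 0 0 1
  0 1 2 0 0
  0 0 3 0 0
  0 0 0 0 0
After step 4: ants at (1,2),(1,4),(2,2)
  0 0 0 0 0
  0 0 3 0 1
  0 0 4 0 0
  0 0 0 0 0
After step 5: ants at (2,2),(0,4),(1,2)
  0 0 0 0 1
  0 0 4 0 0
  0 0 5 0 0
  0 0 0 0 0

0 0 0 0 1
0 0 4 0 0
0 0 5 0 0
0 0 0 0 0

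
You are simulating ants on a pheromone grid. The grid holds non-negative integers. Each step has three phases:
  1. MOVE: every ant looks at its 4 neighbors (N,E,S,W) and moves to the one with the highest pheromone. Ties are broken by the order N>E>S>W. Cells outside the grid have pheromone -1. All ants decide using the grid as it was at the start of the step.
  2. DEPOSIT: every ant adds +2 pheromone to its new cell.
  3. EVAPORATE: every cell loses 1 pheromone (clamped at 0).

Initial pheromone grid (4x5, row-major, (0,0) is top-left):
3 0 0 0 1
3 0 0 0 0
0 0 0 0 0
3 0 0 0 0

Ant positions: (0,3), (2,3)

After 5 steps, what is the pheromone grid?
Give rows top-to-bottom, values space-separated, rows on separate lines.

After step 1: ants at (0,4),(1,3)
  2 0 0 0 2
  2 0 0 1 0
  0 0 0 0 0
  2 0 0 0 0
After step 2: ants at (1,4),(0,3)
  1 0 0 1 1
  1 0 0 0 1
  0 0 0 0 0
  1 0 0 0 0
After step 3: ants at (0,4),(0,4)
  0 0 0 0 4
  0 0 0 0 0
  0 0 0 0 0
  0 0 0 0 0
After step 4: ants at (1,4),(1,4)
  0 0 0 0 3
  0 0 0 0 3
  0 0 0 0 0
  0 0 0 0 0
After step 5: ants at (0,4),(0,4)
  0 0 0 0 6
  0 0 0 0 2
  0 0 0 0 0
  0 0 0 0 0

0 0 0 0 6
0 0 0 0 2
0 0 0 0 0
0 0 0 0 0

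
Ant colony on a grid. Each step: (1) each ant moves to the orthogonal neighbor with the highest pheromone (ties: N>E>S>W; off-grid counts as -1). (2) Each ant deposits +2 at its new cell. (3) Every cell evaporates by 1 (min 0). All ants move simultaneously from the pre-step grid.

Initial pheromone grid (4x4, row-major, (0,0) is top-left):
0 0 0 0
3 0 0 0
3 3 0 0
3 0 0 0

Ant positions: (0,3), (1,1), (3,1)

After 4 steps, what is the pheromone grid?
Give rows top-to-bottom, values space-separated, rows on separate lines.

After step 1: ants at (1,3),(2,1),(2,1)
  0 0 0 0
  2 0 0 1
  2 6 0 0
  2 0 0 0
After step 2: ants at (0,3),(2,0),(2,0)
  0 0 0 1
  1 0 0 0
  5 5 0 0
  1 0 0 0
After step 3: ants at (1,3),(2,1),(2,1)
  0 0 0 0
  0 0 0 1
  4 8 0 0
  0 0 0 0
After step 4: ants at (0,3),(2,0),(2,0)
  0 0 0 1
  0 0 0 0
  7 7 0 0
  0 0 0 0

0 0 0 1
0 0 0 0
7 7 0 0
0 0 0 0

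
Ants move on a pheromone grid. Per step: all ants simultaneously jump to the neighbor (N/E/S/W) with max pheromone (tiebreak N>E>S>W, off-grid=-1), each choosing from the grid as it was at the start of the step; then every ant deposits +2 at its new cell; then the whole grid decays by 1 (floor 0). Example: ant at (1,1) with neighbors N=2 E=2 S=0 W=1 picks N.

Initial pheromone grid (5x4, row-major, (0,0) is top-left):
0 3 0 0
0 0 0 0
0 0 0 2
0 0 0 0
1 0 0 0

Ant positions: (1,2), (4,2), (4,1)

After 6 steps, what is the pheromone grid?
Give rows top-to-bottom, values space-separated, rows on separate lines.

After step 1: ants at (0,2),(3,2),(4,0)
  0 2 1 0
  0 0 0 0
  0 0 0 1
  0 0 1 0
  2 0 0 0
After step 2: ants at (0,1),(2,2),(3,0)
  0 3 0 0
  0 0 0 0
  0 0 1 0
  1 0 0 0
  1 0 0 0
After step 3: ants at (0,2),(1,2),(4,0)
  0 2 1 0
  0 0 1 0
  0 0 0 0
  0 0 0 0
  2 0 0 0
After step 4: ants at (0,1),(0,2),(3,0)
  0 3 2 0
  0 0 0 0
  0 0 0 0
  1 0 0 0
  1 0 0 0
After step 5: ants at (0,2),(0,1),(4,0)
  0 4 3 0
  0 0 0 0
  0 0 0 0
  0 0 0 0
  2 0 0 0
After step 6: ants at (0,1),(0,2),(3,0)
  0 5 4 0
  0 0 0 0
  0 0 0 0
  1 0 0 0
  1 0 0 0

0 5 4 0
0 0 0 0
0 0 0 0
1 0 0 0
1 0 0 0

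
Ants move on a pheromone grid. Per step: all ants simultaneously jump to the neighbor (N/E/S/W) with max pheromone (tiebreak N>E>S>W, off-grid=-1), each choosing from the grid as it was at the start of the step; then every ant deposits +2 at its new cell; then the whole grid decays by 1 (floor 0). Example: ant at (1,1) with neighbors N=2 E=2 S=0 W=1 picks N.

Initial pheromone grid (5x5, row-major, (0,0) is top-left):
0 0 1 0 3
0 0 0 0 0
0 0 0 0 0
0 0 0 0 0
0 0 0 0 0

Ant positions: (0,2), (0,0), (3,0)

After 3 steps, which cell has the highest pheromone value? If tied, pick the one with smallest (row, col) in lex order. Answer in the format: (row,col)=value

Step 1: ant0:(0,2)->E->(0,3) | ant1:(0,0)->E->(0,1) | ant2:(3,0)->N->(2,0)
  grid max=2 at (0,4)
Step 2: ant0:(0,3)->E->(0,4) | ant1:(0,1)->E->(0,2) | ant2:(2,0)->N->(1,0)
  grid max=3 at (0,4)
Step 3: ant0:(0,4)->S->(1,4) | ant1:(0,2)->E->(0,3) | ant2:(1,0)->N->(0,0)
  grid max=2 at (0,4)
Final grid:
  1 0 0 1 2
  0 0 0 0 1
  0 0 0 0 0
  0 0 0 0 0
  0 0 0 0 0
Max pheromone 2 at (0,4)

Answer: (0,4)=2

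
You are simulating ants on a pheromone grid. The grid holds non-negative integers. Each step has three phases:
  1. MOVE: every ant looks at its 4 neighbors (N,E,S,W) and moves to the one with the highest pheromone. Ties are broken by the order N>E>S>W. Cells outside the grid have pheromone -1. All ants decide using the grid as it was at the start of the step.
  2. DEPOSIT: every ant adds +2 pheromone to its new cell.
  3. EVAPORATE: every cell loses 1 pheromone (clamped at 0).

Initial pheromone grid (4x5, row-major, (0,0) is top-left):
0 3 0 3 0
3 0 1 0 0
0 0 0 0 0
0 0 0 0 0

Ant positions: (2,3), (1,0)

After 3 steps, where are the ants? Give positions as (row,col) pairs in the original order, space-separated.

Step 1: ant0:(2,3)->N->(1,3) | ant1:(1,0)->N->(0,0)
  grid max=2 at (0,1)
Step 2: ant0:(1,3)->N->(0,3) | ant1:(0,0)->E->(0,1)
  grid max=3 at (0,1)
Step 3: ant0:(0,3)->E->(0,4) | ant1:(0,1)->E->(0,2)
  grid max=2 at (0,1)

(0,4) (0,2)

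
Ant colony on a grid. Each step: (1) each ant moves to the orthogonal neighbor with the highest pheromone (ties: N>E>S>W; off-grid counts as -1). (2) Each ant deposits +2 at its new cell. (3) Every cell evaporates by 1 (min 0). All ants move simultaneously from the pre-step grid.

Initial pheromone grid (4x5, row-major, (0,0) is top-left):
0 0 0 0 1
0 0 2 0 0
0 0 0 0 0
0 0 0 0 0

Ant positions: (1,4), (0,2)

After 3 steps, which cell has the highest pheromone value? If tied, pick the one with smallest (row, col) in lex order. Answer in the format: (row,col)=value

Answer: (1,2)=3

Derivation:
Step 1: ant0:(1,4)->N->(0,4) | ant1:(0,2)->S->(1,2)
  grid max=3 at (1,2)
Step 2: ant0:(0,4)->S->(1,4) | ant1:(1,2)->N->(0,2)
  grid max=2 at (1,2)
Step 3: ant0:(1,4)->N->(0,4) | ant1:(0,2)->S->(1,2)
  grid max=3 at (1,2)
Final grid:
  0 0 0 0 2
  0 0 3 0 0
  0 0 0 0 0
  0 0 0 0 0
Max pheromone 3 at (1,2)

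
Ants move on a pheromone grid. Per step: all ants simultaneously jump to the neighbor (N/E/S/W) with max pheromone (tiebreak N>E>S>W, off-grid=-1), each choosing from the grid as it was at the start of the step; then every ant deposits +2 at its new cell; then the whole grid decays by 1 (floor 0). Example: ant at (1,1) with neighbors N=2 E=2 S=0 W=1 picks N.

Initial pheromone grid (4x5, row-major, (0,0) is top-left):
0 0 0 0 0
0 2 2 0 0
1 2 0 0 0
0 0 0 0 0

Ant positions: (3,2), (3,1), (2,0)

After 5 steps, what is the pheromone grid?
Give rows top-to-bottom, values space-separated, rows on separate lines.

After step 1: ants at (2,2),(2,1),(2,1)
  0 0 0 0 0
  0 1 1 0 0
  0 5 1 0 0
  0 0 0 0 0
After step 2: ants at (2,1),(1,1),(1,1)
  0 0 0 0 0
  0 4 0 0 0
  0 6 0 0 0
  0 0 0 0 0
After step 3: ants at (1,1),(2,1),(2,1)
  0 0 0 0 0
  0 5 0 0 0
  0 9 0 0 0
  0 0 0 0 0
After step 4: ants at (2,1),(1,1),(1,1)
  0 0 0 0 0
  0 8 0 0 0
  0 10 0 0 0
  0 0 0 0 0
After step 5: ants at (1,1),(2,1),(2,1)
  0 0 0 0 0
  0 9 0 0 0
  0 13 0 0 0
  0 0 0 0 0

0 0 0 0 0
0 9 0 0 0
0 13 0 0 0
0 0 0 0 0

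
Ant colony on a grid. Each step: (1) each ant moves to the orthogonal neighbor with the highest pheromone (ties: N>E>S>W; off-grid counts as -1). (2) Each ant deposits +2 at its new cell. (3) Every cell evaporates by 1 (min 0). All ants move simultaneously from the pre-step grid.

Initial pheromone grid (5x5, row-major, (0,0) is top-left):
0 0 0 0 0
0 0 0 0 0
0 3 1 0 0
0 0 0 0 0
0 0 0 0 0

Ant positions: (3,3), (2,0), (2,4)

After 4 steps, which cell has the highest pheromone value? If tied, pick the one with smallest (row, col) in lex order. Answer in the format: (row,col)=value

Step 1: ant0:(3,3)->N->(2,3) | ant1:(2,0)->E->(2,1) | ant2:(2,4)->N->(1,4)
  grid max=4 at (2,1)
Step 2: ant0:(2,3)->N->(1,3) | ant1:(2,1)->N->(1,1) | ant2:(1,4)->N->(0,4)
  grid max=3 at (2,1)
Step 3: ant0:(1,3)->N->(0,3) | ant1:(1,1)->S->(2,1) | ant2:(0,4)->S->(1,4)
  grid max=4 at (2,1)
Step 4: ant0:(0,3)->E->(0,4) | ant1:(2,1)->N->(1,1) | ant2:(1,4)->N->(0,4)
  grid max=3 at (0,4)
Final grid:
  0 0 0 0 3
  0 1 0 0 0
  0 3 0 0 0
  0 0 0 0 0
  0 0 0 0 0
Max pheromone 3 at (0,4)

Answer: (0,4)=3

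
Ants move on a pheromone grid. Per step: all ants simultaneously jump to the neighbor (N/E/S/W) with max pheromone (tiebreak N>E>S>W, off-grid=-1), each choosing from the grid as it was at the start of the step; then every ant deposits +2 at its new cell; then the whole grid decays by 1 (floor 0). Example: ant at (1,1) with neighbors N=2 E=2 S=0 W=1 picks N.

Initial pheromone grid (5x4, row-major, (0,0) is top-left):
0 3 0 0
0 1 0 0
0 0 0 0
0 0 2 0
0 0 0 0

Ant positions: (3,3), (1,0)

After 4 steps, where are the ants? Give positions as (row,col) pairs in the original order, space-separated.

Step 1: ant0:(3,3)->W->(3,2) | ant1:(1,0)->E->(1,1)
  grid max=3 at (3,2)
Step 2: ant0:(3,2)->N->(2,2) | ant1:(1,1)->N->(0,1)
  grid max=3 at (0,1)
Step 3: ant0:(2,2)->S->(3,2) | ant1:(0,1)->S->(1,1)
  grid max=3 at (3,2)
Step 4: ant0:(3,2)->N->(2,2) | ant1:(1,1)->N->(0,1)
  grid max=3 at (0,1)

(2,2) (0,1)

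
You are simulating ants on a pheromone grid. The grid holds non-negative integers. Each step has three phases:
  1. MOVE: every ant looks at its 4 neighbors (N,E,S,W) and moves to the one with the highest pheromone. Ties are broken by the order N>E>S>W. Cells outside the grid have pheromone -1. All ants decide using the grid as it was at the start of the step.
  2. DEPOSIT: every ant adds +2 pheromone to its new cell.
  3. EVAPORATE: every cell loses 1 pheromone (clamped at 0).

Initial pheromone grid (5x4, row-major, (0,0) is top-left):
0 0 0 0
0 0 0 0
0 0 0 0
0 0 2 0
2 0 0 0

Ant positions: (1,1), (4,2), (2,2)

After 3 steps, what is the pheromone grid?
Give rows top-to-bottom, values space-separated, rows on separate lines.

After step 1: ants at (0,1),(3,2),(3,2)
  0 1 0 0
  0 0 0 0
  0 0 0 0
  0 0 5 0
  1 0 0 0
After step 2: ants at (0,2),(2,2),(2,2)
  0 0 1 0
  0 0 0 0
  0 0 3 0
  0 0 4 0
  0 0 0 0
After step 3: ants at (0,3),(3,2),(3,2)
  0 0 0 1
  0 0 0 0
  0 0 2 0
  0 0 7 0
  0 0 0 0

0 0 0 1
0 0 0 0
0 0 2 0
0 0 7 0
0 0 0 0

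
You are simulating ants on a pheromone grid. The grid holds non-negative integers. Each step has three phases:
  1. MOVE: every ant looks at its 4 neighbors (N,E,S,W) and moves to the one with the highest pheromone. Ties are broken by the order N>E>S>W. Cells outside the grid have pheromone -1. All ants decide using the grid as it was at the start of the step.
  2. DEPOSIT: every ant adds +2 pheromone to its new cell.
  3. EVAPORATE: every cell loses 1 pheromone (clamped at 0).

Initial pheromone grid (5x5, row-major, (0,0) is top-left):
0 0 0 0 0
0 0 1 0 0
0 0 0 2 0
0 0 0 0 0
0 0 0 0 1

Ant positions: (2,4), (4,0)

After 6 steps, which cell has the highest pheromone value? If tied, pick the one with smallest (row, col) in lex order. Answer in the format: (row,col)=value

Answer: (2,3)=2

Derivation:
Step 1: ant0:(2,4)->W->(2,3) | ant1:(4,0)->N->(3,0)
  grid max=3 at (2,3)
Step 2: ant0:(2,3)->N->(1,3) | ant1:(3,0)->N->(2,0)
  grid max=2 at (2,3)
Step 3: ant0:(1,3)->S->(2,3) | ant1:(2,0)->N->(1,0)
  grid max=3 at (2,3)
Step 4: ant0:(2,3)->N->(1,3) | ant1:(1,0)->N->(0,0)
  grid max=2 at (2,3)
Step 5: ant0:(1,3)->S->(2,3) | ant1:(0,0)->E->(0,1)
  grid max=3 at (2,3)
Step 6: ant0:(2,3)->N->(1,3) | ant1:(0,1)->E->(0,2)
  grid max=2 at (2,3)
Final grid:
  0 0 1 0 0
  0 0 0 1 0
  0 0 0 2 0
  0 0 0 0 0
  0 0 0 0 0
Max pheromone 2 at (2,3)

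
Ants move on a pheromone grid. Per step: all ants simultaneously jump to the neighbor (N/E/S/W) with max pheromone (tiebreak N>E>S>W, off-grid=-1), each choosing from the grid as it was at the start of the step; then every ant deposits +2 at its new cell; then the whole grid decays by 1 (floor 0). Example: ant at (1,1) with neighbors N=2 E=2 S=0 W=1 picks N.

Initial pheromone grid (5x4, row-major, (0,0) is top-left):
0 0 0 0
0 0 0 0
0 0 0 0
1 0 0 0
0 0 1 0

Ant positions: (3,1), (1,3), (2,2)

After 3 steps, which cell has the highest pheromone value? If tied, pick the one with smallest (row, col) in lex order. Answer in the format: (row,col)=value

Answer: (0,3)=3

Derivation:
Step 1: ant0:(3,1)->W->(3,0) | ant1:(1,3)->N->(0,3) | ant2:(2,2)->N->(1,2)
  grid max=2 at (3,0)
Step 2: ant0:(3,0)->N->(2,0) | ant1:(0,3)->S->(1,3) | ant2:(1,2)->N->(0,2)
  grid max=1 at (0,2)
Step 3: ant0:(2,0)->S->(3,0) | ant1:(1,3)->N->(0,3) | ant2:(0,2)->E->(0,3)
  grid max=3 at (0,3)
Final grid:
  0 0 0 3
  0 0 0 0
  0 0 0 0
  2 0 0 0
  0 0 0 0
Max pheromone 3 at (0,3)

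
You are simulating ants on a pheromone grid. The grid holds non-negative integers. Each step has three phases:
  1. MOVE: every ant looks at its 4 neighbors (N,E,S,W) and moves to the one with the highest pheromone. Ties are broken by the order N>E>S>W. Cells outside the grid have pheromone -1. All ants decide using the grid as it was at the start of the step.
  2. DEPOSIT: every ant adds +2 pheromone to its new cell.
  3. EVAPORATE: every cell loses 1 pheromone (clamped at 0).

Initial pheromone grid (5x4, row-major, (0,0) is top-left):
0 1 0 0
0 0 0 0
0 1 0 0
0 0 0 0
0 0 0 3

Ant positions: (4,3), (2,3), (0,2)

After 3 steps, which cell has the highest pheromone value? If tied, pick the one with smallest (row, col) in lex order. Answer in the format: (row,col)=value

Answer: (0,2)=2

Derivation:
Step 1: ant0:(4,3)->N->(3,3) | ant1:(2,3)->N->(1,3) | ant2:(0,2)->W->(0,1)
  grid max=2 at (0,1)
Step 2: ant0:(3,3)->S->(4,3) | ant1:(1,3)->N->(0,3) | ant2:(0,1)->E->(0,2)
  grid max=3 at (4,3)
Step 3: ant0:(4,3)->N->(3,3) | ant1:(0,3)->W->(0,2) | ant2:(0,2)->E->(0,3)
  grid max=2 at (0,2)
Final grid:
  0 0 2 2
  0 0 0 0
  0 0 0 0
  0 0 0 1
  0 0 0 2
Max pheromone 2 at (0,2)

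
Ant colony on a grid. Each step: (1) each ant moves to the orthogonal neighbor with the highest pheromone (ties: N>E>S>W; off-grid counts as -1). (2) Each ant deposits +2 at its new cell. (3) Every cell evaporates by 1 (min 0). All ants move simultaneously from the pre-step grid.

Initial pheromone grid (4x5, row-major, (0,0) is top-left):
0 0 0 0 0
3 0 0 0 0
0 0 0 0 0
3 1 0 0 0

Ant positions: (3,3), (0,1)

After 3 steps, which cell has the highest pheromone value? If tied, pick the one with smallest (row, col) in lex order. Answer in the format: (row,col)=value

Answer: (0,3)=2

Derivation:
Step 1: ant0:(3,3)->N->(2,3) | ant1:(0,1)->E->(0,2)
  grid max=2 at (1,0)
Step 2: ant0:(2,3)->N->(1,3) | ant1:(0,2)->E->(0,3)
  grid max=1 at (0,3)
Step 3: ant0:(1,3)->N->(0,3) | ant1:(0,3)->S->(1,3)
  grid max=2 at (0,3)
Final grid:
  0 0 0 2 0
  0 0 0 2 0
  0 0 0 0 0
  0 0 0 0 0
Max pheromone 2 at (0,3)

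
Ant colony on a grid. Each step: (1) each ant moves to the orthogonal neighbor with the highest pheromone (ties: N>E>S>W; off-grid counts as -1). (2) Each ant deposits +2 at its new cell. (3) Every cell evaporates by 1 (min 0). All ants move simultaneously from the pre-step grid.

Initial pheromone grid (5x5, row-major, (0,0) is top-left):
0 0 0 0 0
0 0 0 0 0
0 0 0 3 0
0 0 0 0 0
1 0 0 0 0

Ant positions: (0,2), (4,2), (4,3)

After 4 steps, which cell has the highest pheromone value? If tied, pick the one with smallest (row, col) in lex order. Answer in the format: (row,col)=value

Answer: (2,3)=5

Derivation:
Step 1: ant0:(0,2)->E->(0,3) | ant1:(4,2)->N->(3,2) | ant2:(4,3)->N->(3,3)
  grid max=2 at (2,3)
Step 2: ant0:(0,3)->E->(0,4) | ant1:(3,2)->E->(3,3) | ant2:(3,3)->N->(2,3)
  grid max=3 at (2,3)
Step 3: ant0:(0,4)->S->(1,4) | ant1:(3,3)->N->(2,3) | ant2:(2,3)->S->(3,3)
  grid max=4 at (2,3)
Step 4: ant0:(1,4)->N->(0,4) | ant1:(2,3)->S->(3,3) | ant2:(3,3)->N->(2,3)
  grid max=5 at (2,3)
Final grid:
  0 0 0 0 1
  0 0 0 0 0
  0 0 0 5 0
  0 0 0 4 0
  0 0 0 0 0
Max pheromone 5 at (2,3)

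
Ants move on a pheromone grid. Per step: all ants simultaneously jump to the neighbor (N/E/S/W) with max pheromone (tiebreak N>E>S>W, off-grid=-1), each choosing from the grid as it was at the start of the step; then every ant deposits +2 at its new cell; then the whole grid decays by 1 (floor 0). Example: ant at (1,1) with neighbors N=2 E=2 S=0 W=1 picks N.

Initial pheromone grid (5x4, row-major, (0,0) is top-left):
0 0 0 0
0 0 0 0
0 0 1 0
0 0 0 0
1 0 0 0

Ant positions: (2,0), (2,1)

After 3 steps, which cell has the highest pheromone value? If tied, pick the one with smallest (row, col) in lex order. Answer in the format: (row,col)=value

Step 1: ant0:(2,0)->N->(1,0) | ant1:(2,1)->E->(2,2)
  grid max=2 at (2,2)
Step 2: ant0:(1,0)->N->(0,0) | ant1:(2,2)->N->(1,2)
  grid max=1 at (0,0)
Step 3: ant0:(0,0)->E->(0,1) | ant1:(1,2)->S->(2,2)
  grid max=2 at (2,2)
Final grid:
  0 1 0 0
  0 0 0 0
  0 0 2 0
  0 0 0 0
  0 0 0 0
Max pheromone 2 at (2,2)

Answer: (2,2)=2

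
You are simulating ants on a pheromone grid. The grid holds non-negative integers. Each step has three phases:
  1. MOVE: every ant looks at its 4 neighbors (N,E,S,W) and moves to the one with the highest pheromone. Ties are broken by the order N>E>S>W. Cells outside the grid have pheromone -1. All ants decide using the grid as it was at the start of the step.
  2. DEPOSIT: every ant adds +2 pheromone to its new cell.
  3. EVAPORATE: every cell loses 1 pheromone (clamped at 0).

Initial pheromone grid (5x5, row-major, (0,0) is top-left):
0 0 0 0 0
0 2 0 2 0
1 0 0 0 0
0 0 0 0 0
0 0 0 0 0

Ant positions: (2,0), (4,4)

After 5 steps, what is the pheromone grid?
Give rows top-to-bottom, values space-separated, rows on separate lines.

After step 1: ants at (1,0),(3,4)
  0 0 0 0 0
  1 1 0 1 0
  0 0 0 0 0
  0 0 0 0 1
  0 0 0 0 0
After step 2: ants at (1,1),(2,4)
  0 0 0 0 0
  0 2 0 0 0
  0 0 0 0 1
  0 0 0 0 0
  0 0 0 0 0
After step 3: ants at (0,1),(1,4)
  0 1 0 0 0
  0 1 0 0 1
  0 0 0 0 0
  0 0 0 0 0
  0 0 0 0 0
After step 4: ants at (1,1),(0,4)
  0 0 0 0 1
  0 2 0 0 0
  0 0 0 0 0
  0 0 0 0 0
  0 0 0 0 0
After step 5: ants at (0,1),(1,4)
  0 1 0 0 0
  0 1 0 0 1
  0 0 0 0 0
  0 0 0 0 0
  0 0 0 0 0

0 1 0 0 0
0 1 0 0 1
0 0 0 0 0
0 0 0 0 0
0 0 0 0 0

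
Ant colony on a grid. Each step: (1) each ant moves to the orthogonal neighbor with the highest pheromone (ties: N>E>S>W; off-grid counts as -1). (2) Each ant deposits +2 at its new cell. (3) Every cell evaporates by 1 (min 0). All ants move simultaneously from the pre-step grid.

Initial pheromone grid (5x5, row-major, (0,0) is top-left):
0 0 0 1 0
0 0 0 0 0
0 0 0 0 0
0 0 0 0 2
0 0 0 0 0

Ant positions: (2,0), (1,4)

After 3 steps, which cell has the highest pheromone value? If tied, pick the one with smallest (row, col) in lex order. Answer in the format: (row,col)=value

Answer: (0,1)=1

Derivation:
Step 1: ant0:(2,0)->N->(1,0) | ant1:(1,4)->N->(0,4)
  grid max=1 at (0,4)
Step 2: ant0:(1,0)->N->(0,0) | ant1:(0,4)->S->(1,4)
  grid max=1 at (0,0)
Step 3: ant0:(0,0)->E->(0,1) | ant1:(1,4)->N->(0,4)
  grid max=1 at (0,1)
Final grid:
  0 1 0 0 1
  0 0 0 0 0
  0 0 0 0 0
  0 0 0 0 0
  0 0 0 0 0
Max pheromone 1 at (0,1)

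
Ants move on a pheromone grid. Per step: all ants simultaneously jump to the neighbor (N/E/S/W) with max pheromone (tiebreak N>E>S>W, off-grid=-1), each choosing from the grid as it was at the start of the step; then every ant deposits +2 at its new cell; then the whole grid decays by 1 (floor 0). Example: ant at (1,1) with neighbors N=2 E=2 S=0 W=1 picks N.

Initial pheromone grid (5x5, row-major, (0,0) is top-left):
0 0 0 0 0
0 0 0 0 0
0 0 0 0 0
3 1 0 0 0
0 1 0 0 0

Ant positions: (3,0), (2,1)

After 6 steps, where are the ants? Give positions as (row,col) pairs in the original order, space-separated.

Step 1: ant0:(3,0)->E->(3,1) | ant1:(2,1)->S->(3,1)
  grid max=4 at (3,1)
Step 2: ant0:(3,1)->W->(3,0) | ant1:(3,1)->W->(3,0)
  grid max=5 at (3,0)
Step 3: ant0:(3,0)->E->(3,1) | ant1:(3,0)->E->(3,1)
  grid max=6 at (3,1)
Step 4: ant0:(3,1)->W->(3,0) | ant1:(3,1)->W->(3,0)
  grid max=7 at (3,0)
Step 5: ant0:(3,0)->E->(3,1) | ant1:(3,0)->E->(3,1)
  grid max=8 at (3,1)
Step 6: ant0:(3,1)->W->(3,0) | ant1:(3,1)->W->(3,0)
  grid max=9 at (3,0)

(3,0) (3,0)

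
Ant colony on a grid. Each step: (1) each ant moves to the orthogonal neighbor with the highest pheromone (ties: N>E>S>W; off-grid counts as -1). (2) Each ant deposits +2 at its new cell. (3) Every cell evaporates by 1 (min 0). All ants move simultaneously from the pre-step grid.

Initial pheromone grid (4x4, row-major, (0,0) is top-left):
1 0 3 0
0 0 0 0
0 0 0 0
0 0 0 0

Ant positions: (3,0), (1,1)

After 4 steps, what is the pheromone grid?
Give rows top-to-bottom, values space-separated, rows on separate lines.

After step 1: ants at (2,0),(0,1)
  0 1 2 0
  0 0 0 0
  1 0 0 0
  0 0 0 0
After step 2: ants at (1,0),(0,2)
  0 0 3 0
  1 0 0 0
  0 0 0 0
  0 0 0 0
After step 3: ants at (0,0),(0,3)
  1 0 2 1
  0 0 0 0
  0 0 0 0
  0 0 0 0
After step 4: ants at (0,1),(0,2)
  0 1 3 0
  0 0 0 0
  0 0 0 0
  0 0 0 0

0 1 3 0
0 0 0 0
0 0 0 0
0 0 0 0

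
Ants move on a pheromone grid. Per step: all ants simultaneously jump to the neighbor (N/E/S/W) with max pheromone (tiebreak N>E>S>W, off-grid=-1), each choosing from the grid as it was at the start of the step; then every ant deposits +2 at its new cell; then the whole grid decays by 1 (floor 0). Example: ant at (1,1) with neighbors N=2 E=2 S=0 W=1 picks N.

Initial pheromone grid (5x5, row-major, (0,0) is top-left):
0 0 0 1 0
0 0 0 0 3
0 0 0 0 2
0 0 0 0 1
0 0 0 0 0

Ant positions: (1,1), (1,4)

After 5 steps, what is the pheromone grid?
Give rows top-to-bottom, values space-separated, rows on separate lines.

After step 1: ants at (0,1),(2,4)
  0 1 0 0 0
  0 0 0 0 2
  0 0 0 0 3
  0 0 0 0 0
  0 0 0 0 0
After step 2: ants at (0,2),(1,4)
  0 0 1 0 0
  0 0 0 0 3
  0 0 0 0 2
  0 0 0 0 0
  0 0 0 0 0
After step 3: ants at (0,3),(2,4)
  0 0 0 1 0
  0 0 0 0 2
  0 0 0 0 3
  0 0 0 0 0
  0 0 0 0 0
After step 4: ants at (0,4),(1,4)
  0 0 0 0 1
  0 0 0 0 3
  0 0 0 0 2
  0 0 0 0 0
  0 0 0 0 0
After step 5: ants at (1,4),(2,4)
  0 0 0 0 0
  0 0 0 0 4
  0 0 0 0 3
  0 0 0 0 0
  0 0 0 0 0

0 0 0 0 0
0 0 0 0 4
0 0 0 0 3
0 0 0 0 0
0 0 0 0 0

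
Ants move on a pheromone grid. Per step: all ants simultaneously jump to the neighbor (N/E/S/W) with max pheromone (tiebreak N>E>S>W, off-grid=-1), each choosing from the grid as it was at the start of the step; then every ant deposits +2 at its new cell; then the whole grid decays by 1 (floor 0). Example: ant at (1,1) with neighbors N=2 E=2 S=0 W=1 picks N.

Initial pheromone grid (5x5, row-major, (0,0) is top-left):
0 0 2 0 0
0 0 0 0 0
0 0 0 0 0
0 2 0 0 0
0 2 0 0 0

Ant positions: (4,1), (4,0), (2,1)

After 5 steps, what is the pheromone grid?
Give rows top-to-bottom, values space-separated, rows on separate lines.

After step 1: ants at (3,1),(4,1),(3,1)
  0 0 1 0 0
  0 0 0 0 0
  0 0 0 0 0
  0 5 0 0 0
  0 3 0 0 0
After step 2: ants at (4,1),(3,1),(4,1)
  0 0 0 0 0
  0 0 0 0 0
  0 0 0 0 0
  0 6 0 0 0
  0 6 0 0 0
After step 3: ants at (3,1),(4,1),(3,1)
  0 0 0 0 0
  0 0 0 0 0
  0 0 0 0 0
  0 9 0 0 0
  0 7 0 0 0
After step 4: ants at (4,1),(3,1),(4,1)
  0 0 0 0 0
  0 0 0 0 0
  0 0 0 0 0
  0 10 0 0 0
  0 10 0 0 0
After step 5: ants at (3,1),(4,1),(3,1)
  0 0 0 0 0
  0 0 0 0 0
  0 0 0 0 0
  0 13 0 0 0
  0 11 0 0 0

0 0 0 0 0
0 0 0 0 0
0 0 0 0 0
0 13 0 0 0
0 11 0 0 0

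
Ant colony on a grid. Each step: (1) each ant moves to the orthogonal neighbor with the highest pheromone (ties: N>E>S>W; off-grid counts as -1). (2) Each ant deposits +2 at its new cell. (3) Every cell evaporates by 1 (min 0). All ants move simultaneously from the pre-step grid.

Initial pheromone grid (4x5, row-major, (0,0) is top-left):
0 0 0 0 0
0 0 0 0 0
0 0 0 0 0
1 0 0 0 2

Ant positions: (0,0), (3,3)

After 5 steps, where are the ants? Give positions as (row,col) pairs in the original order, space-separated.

Step 1: ant0:(0,0)->E->(0,1) | ant1:(3,3)->E->(3,4)
  grid max=3 at (3,4)
Step 2: ant0:(0,1)->E->(0,2) | ant1:(3,4)->N->(2,4)
  grid max=2 at (3,4)
Step 3: ant0:(0,2)->E->(0,3) | ant1:(2,4)->S->(3,4)
  grid max=3 at (3,4)
Step 4: ant0:(0,3)->E->(0,4) | ant1:(3,4)->N->(2,4)
  grid max=2 at (3,4)
Step 5: ant0:(0,4)->S->(1,4) | ant1:(2,4)->S->(3,4)
  grid max=3 at (3,4)

(1,4) (3,4)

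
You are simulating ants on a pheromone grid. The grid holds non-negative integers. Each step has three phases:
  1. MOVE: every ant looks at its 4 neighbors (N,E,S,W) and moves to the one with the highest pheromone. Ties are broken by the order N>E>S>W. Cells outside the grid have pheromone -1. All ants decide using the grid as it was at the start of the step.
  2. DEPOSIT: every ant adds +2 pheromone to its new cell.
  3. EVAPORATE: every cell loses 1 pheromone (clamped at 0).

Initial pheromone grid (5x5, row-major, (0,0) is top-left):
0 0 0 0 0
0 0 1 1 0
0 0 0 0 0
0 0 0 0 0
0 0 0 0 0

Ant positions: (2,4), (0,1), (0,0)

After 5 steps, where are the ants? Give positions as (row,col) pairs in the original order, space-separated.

Step 1: ant0:(2,4)->N->(1,4) | ant1:(0,1)->E->(0,2) | ant2:(0,0)->E->(0,1)
  grid max=1 at (0,1)
Step 2: ant0:(1,4)->N->(0,4) | ant1:(0,2)->W->(0,1) | ant2:(0,1)->E->(0,2)
  grid max=2 at (0,1)
Step 3: ant0:(0,4)->S->(1,4) | ant1:(0,1)->E->(0,2) | ant2:(0,2)->W->(0,1)
  grid max=3 at (0,1)
Step 4: ant0:(1,4)->N->(0,4) | ant1:(0,2)->W->(0,1) | ant2:(0,1)->E->(0,2)
  grid max=4 at (0,1)
Step 5: ant0:(0,4)->S->(1,4) | ant1:(0,1)->E->(0,2) | ant2:(0,2)->W->(0,1)
  grid max=5 at (0,1)

(1,4) (0,2) (0,1)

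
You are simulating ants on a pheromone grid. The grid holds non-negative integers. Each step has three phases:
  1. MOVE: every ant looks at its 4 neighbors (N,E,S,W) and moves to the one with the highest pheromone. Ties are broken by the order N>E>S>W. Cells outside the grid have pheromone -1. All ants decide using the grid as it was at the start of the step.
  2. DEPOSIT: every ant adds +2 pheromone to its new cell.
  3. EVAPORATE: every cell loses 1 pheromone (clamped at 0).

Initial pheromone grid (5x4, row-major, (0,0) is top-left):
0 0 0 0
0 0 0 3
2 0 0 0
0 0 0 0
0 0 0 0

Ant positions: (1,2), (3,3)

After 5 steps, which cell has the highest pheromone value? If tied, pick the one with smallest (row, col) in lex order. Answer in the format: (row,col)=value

Step 1: ant0:(1,2)->E->(1,3) | ant1:(3,3)->N->(2,3)
  grid max=4 at (1,3)
Step 2: ant0:(1,3)->S->(2,3) | ant1:(2,3)->N->(1,3)
  grid max=5 at (1,3)
Step 3: ant0:(2,3)->N->(1,3) | ant1:(1,3)->S->(2,3)
  grid max=6 at (1,3)
Step 4: ant0:(1,3)->S->(2,3) | ant1:(2,3)->N->(1,3)
  grid max=7 at (1,3)
Step 5: ant0:(2,3)->N->(1,3) | ant1:(1,3)->S->(2,3)
  grid max=8 at (1,3)
Final grid:
  0 0 0 0
  0 0 0 8
  0 0 0 5
  0 0 0 0
  0 0 0 0
Max pheromone 8 at (1,3)

Answer: (1,3)=8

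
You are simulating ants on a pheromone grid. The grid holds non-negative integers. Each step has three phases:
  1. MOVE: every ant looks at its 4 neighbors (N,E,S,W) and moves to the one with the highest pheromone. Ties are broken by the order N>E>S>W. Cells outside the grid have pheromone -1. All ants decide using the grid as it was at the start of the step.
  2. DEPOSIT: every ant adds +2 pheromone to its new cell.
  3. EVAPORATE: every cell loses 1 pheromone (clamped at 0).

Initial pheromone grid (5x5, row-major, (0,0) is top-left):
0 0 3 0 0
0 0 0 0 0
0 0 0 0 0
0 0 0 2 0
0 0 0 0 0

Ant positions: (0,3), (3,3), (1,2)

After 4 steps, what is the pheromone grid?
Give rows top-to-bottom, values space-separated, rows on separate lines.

After step 1: ants at (0,2),(2,3),(0,2)
  0 0 6 0 0
  0 0 0 0 0
  0 0 0 1 0
  0 0 0 1 0
  0 0 0 0 0
After step 2: ants at (0,3),(3,3),(0,3)
  0 0 5 3 0
  0 0 0 0 0
  0 0 0 0 0
  0 0 0 2 0
  0 0 0 0 0
After step 3: ants at (0,2),(2,3),(0,2)
  0 0 8 2 0
  0 0 0 0 0
  0 0 0 1 0
  0 0 0 1 0
  0 0 0 0 0
After step 4: ants at (0,3),(3,3),(0,3)
  0 0 7 5 0
  0 0 0 0 0
  0 0 0 0 0
  0 0 0 2 0
  0 0 0 0 0

0 0 7 5 0
0 0 0 0 0
0 0 0 0 0
0 0 0 2 0
0 0 0 0 0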